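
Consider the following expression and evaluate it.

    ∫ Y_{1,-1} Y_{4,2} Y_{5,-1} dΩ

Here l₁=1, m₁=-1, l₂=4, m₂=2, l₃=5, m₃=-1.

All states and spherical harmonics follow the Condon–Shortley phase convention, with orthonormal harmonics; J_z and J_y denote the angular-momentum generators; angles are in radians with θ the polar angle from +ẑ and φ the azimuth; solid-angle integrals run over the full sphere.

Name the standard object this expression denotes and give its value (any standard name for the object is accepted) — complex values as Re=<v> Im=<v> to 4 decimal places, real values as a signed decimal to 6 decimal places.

Gaunt coefficient, -0.120286

This is a Gaunt coefficient — the integral of a triple product of spherical harmonics over the sphere.
Checks pass: Σm=0; 10 even; l₃=5∈[3,5].
(2·1+1)(2·4+1)(2·5+1) = 297
Δ: 0! 2! 8! / 11! → 1/495
sum: t=0:+1/576 = 1/576
3j²(1 4 5; 0 0 0) = Δ·Π!·Σ² = 5/99  (sign -1)
sum: t=0:+1/2880 = 1/2880
3j²(1 4 5; -1 2 -1) = Δ·Π!·Σ² = 2/165  (sign +1)
combine: 4πI² = 297·5/99·2/165 = 2/11
take √, sign -1: I = -0.12028562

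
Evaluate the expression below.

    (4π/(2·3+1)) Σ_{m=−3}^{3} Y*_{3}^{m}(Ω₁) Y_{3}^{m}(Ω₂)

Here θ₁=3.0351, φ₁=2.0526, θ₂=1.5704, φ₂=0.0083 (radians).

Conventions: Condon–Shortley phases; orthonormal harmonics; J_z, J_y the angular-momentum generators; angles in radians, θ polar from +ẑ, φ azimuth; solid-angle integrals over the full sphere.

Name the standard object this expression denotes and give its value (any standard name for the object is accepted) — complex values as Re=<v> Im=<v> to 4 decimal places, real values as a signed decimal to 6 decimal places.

This sum is the spherical-harmonic addition theorem: it equals the Legendre polynomial P_l(cos γ) of the angle γ between the two directions.
Term-by-term m-sum for l=3 (normalisation 4π/7 = 1.795196):
  m=-3: (0.000497, -0.000063) × (0.417094, -0.010388) = (0.000207, -0.000031)  (running Σ = (0.000207, -0.000031))
  m=-2: (0.006551, 0.009429) × (0.000405, -0.000007) = (0.000003, 0.000004)  (running Σ = (0.000209, -0.000028))
  m=-1: (-0.062771, 0.120043) × (-0.323169, 0.002682) = (0.019964, -0.038963)  (running Σ = (0.020173, -0.038990))
  m=0: (-0.721164, -0.000000) × (-0.000444, 0.000000) = (0.000320, 0.000000)  (running Σ = (0.020493, -0.038990))
  m=1: (0.062771, 0.120043) × (0.323169, 0.002682) = (0.019964, 0.038963)  (running Σ = (0.040457, -0.000028))
  m=2: (0.006551, -0.009429) × (0.000405, 0.000007) = (0.000003, -0.000004)  (running Σ = (0.040460, -0.000031))
  m=3: (-0.000497, -0.000063) × (-0.417094, -0.010388) = (0.000207, 0.000031)  (running Σ = (0.040666, 0.000000))
Accumulated sum (0.040666, 0.000000); after 4π/(2l+1) scaling, (0.073004, 0.000000) ⇒ P_3 = 0.073004

Legendre polynomial (addition theorem), +0.073004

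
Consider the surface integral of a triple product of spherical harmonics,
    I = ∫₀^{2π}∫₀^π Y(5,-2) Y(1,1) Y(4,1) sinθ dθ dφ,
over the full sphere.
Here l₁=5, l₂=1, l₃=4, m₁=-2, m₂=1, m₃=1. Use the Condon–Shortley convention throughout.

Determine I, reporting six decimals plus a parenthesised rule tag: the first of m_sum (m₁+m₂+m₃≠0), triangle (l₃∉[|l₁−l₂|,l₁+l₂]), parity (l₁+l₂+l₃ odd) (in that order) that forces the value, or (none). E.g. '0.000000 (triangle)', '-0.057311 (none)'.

0.225034 (none)

Rules hold: Σm=0, L=10 even, 4≤4≤6.
N = 11·3·9 = 297
Δ = 2!·8!·0!/11! = 1/495
Racah Σ t=1..1: t=1:−1/576 = -1/576
⇒ 3j(5 1 4; 0 0 0)² = 5/99, sgn -1
Racah Σ t=2..2: t=2:+1/1440 = 1/1440
⇒ 3j(5 1 4; -2 1 1)² = 7/165, sgn -1
4πI² = N·(3j₀)²·(3jₘ)² = 7/11
I = +1·√(0.636364/4π) = 0.22503380
No selection rule forces the value: the integral is nonzero (none).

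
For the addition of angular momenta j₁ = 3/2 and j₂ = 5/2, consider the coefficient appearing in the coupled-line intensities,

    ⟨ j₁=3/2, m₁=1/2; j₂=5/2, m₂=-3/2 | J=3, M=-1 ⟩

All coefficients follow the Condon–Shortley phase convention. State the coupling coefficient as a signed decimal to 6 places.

√[7·1!2!4!/8! · 2!1!1!4!2!4!] = √(96/5)
  +(−1)^0/∏(0,1,1,1,1,3)! = 1/6  (running 1/6)
  +(−1)^1/∏(1,0,0,0,2,4)! = -1/48  (running 7/48)
⟨..|..⟩ = √(96/5)·(7/48) = +0.639010

+√(49/120) ≈ +0.639010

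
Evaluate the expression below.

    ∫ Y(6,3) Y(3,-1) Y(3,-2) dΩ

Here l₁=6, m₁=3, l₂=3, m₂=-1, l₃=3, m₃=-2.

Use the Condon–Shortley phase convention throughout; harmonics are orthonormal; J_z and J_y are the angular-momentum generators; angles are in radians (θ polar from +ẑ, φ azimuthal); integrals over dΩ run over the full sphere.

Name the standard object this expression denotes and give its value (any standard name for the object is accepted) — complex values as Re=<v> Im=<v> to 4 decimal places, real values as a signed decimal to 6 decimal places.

Gaunt coefficient, -0.230476

This is a Gaunt coefficient — the integral of a triple product of spherical harmonics over the sphere.
Checks pass: Σm=0; 12 even; l₃=3∈[3,9].
(2·6+1)(2·3+1)(2·3+1) = 637
Δ: 6! 6! 0! / 13! → 1/12012
sum: t=3:−1/1296 = -1/1296
3j²(6 3 3; 0 0 0) = Δ·Π!·Σ² = 100/3003  (sign +1)
sum: t=2:+1/5760 = 1/5760
3j²(6 3 3; 3 -1 -2) = Δ·Π!·Σ² = 9/286  (sign -1)
combine: 4πI² = 637·100/3003·9/286 = 1050/1573
take √, sign -1: I = -0.23047581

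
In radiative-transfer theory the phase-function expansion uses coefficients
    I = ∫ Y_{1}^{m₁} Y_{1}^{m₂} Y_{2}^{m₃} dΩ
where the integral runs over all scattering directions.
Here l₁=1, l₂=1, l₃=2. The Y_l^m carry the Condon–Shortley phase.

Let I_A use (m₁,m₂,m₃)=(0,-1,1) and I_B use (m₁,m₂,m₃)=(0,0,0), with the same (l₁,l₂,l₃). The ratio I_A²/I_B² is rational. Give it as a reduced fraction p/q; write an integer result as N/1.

3/4

l's match ⇒ only the (l;m) 3-j factors differ between A and B.
A: triangle coeff Δ(1,1,2) = 1/30; Σ_t [0,0]: t=0:+1/2 = 1/2; (3j)²=1/10 [(1 1 2; 0 -1 1)], sign=-1
B: triangle coeff Δ(1,1,2) = 1/30; Σ_t [0,0]: t=0:+1/1 = 1/1; (3j)²=2/15 [(1 1 2; 0 0 0)], sign=+1
I_A²/I_B² = (1/10)/(2/15) = 3/4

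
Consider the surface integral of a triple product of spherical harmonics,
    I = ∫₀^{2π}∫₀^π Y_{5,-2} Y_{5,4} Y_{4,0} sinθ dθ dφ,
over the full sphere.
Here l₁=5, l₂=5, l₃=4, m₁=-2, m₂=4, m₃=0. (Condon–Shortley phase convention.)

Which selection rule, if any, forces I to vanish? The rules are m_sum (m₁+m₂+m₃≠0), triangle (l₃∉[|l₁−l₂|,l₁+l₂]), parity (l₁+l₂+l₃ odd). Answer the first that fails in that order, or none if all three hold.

m_sum

m₁+m₂+m₃ = -2 + 4 + 0 = 2  ✗
triangle: |5−5|=0 ≤ l₃=4 ≤ 5+5=10
parity: l₁+l₂+l₃ = 14 is even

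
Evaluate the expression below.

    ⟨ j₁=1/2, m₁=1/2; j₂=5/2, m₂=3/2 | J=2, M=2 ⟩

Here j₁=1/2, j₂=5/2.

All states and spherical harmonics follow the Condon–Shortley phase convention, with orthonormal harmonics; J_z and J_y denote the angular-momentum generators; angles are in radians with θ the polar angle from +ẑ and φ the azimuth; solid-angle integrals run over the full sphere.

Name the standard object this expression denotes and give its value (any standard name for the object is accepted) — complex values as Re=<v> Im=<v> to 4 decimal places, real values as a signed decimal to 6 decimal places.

This is a Clebsch–Gordan (vector-coupling) coefficient.
j₁+j₂−J=1  J+j₁−j₂=0  J−j₁+j₂=4  j₁+j₂+J+1=6
(j₁±m₁, j₂±m₂, J±M) = (1,0,4,1,4,0)
P² = 96
sum k=0..0:
  [0] +1/24 = 1/24
S = 1/24
C² = P²·S² = 1/6 ; C = +0.408248

Clebsch–Gordan coefficient, +√(1/6) ≈ +0.408248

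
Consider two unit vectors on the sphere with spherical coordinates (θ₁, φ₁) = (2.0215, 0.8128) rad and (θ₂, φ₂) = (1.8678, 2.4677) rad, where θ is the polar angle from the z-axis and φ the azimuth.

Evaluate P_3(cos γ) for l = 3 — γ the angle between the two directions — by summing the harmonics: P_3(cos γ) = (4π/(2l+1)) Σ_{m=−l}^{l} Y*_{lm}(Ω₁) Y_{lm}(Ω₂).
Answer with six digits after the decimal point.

-0.082343

Addition theorem: P_3(cos γ) = (4π/7) Σ_m Y*_{lm}(Ω₁) Y_{lm}(Ω₂), m = −3…3:
  term(m=-3) = (0.027711, 0.107490)   from Y*(Ω₁)=(-0.232114, 0.196777), Y(Ω₂)=(0.158959, -0.328331)
  term(m=-2) = (-0.097251, 0.016514)   from Y*(Ω₁)=(0.019758, -0.360164), Y(Ω₂)=(-0.060483, -0.266702)
  term(m=-1) = (-0.000221, -0.002626)   from Y*(Ω₁)=(-0.010253, -0.010831), Y(Ω₂)=(0.138067, 0.110261)
  term(m=+0) = (0.093654, 0.000000)   from Y*(Ω₁)=(0.333444, -0.000000), Y(Ω₂)=(0.280868, 0.000000)
  term(m=+1) = (-0.000221, 0.002626)   from Y*(Ω₁)=(0.010253, -0.010831), Y(Ω₂)=(-0.138067, 0.110261)
  term(m=+2) = (-0.097251, -0.016514)   from Y*(Ω₁)=(0.019758, 0.360164), Y(Ω₂)=(-0.060483, 0.266702)
  term(m=+3) = (0.027711, -0.107490)   from Y*(Ω₁)=(0.232114, 0.196777), Y(Ω₂)=(-0.158959, -0.328331)
Σ over m = (-0.045869, 0.000000); ×(4π/7) → (-0.082343, 0.000000). Real part: -0.082343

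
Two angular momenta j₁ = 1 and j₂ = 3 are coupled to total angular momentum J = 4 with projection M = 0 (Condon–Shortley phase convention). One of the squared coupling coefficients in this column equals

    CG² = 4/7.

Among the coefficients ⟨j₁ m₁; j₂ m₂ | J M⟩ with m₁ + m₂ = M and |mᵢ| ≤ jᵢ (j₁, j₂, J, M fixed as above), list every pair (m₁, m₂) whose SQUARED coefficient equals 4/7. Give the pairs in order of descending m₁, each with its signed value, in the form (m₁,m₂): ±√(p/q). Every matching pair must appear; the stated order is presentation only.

(0,0): +√(4/7)

Admissible pairs with m₁+m₂ = M = 0: (-1,1), (0,0), (1,-1)
  (m₁,m₂)=(1,-1): CG² = 3/14, CG = +√(3/14)
  (m₁,m₂)=(0,0): CG² = 4/7, CG = +√(4/7)   ← matches the target
  (m₁,m₂)=(-1,1): CG² = 3/14, CG = +√(3/14)
Pairs with CG² = 4/7: (0,0): +√(4/7)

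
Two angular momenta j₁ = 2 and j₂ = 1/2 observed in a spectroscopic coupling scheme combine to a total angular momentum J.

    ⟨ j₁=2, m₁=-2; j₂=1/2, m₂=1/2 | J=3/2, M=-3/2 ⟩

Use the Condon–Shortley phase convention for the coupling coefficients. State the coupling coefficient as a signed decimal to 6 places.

-0.894427

triangle: 1!×3!×0!/5! = 6/120
(j±m)!: 0!×4!×1!×0!×0!×3! = 144
prefactor² = (2J+1)×Δ×N² = 144/5
  k=1: −1/(1!×0!×3!×0!×0!×0!) = -1/6
Σ = -1/6  ⇒  CG² = 144/5×(-1/6)² = 4/5
CG = −√(4/5) = -0.894427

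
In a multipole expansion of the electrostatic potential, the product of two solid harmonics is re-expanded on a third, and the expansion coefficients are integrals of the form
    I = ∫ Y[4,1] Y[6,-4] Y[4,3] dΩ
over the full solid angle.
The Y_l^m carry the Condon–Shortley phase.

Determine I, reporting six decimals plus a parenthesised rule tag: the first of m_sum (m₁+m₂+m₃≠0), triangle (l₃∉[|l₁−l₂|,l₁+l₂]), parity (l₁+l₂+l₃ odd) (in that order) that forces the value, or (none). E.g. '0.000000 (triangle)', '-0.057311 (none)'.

Rules hold: Σm=0, L=14 even, 2≤4≤10.
N = 9·13·9 = 1053
Δ = 6!·2!·6!/15! = 1/1261260
Racah Σ t=2..4: t=2:+1/4608 t=3:−1/1296 t=4:+1/4608 = -7/20736
⇒ 3j(4 6 4; 0 0 0)² = 20/1287, sgn -1
Racah Σ t=1..2: t=1:−1/28800 t=2:+1/34560 = -1/172800
⇒ 3j(4 6 4; 1 -4 3)² = 1/1430, sgn +1
4πI² = N·(3j₀)²·(3jₘ)² = 18/1573
I = -1·√(0.0114431/4π) = -0.03017637
No selection rule forces the value: the integral is nonzero (none).

-0.030176 (none)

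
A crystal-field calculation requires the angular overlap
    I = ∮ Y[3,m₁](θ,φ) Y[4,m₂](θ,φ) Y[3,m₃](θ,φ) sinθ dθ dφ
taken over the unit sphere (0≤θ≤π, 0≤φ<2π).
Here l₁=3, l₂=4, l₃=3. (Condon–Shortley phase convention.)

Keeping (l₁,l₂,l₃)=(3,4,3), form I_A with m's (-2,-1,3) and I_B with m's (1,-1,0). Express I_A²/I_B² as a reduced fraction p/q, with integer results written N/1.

l's match ⇒ only the (l;m) 3-j factors differ between A and B.
A: triangle coeff Δ(3,4,3) = 1/34650; Σ_t [3,3]: t=3:−1/288 = -1/288; (3j)²=5/231 [(3 4 3; -2 -1 3)], sign=-1
B: triangle coeff Δ(3,4,3) = 1/34650; Σ_t [0,2]: t=0:+1/288 t=1:−1/24 t=2:+1/48 = -5/288; (3j)²=5/462 [(3 4 3; 1 -1 0)], sign=+1
I_A²/I_B² = (5/231)/(5/462) = 2/1

2/1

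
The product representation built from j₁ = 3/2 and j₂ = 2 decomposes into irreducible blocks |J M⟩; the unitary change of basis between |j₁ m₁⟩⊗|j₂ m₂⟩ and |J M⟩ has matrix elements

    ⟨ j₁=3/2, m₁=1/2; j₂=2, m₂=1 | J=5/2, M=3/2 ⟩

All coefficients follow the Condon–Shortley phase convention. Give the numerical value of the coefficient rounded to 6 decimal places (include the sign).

-0.169031  (= −√(1/35))

√[6·1!2!3!/7! · 2!1!3!1!4!1!] = √(144/35)
  +(−1)^0/∏(0,1,1,3,1,0)! = 1/6  (running 1/6)
  +(−1)^1/∏(1,0,0,2,2,1)! = -1/4  (running -1/12)
⟨..|..⟩ = √(144/35)·(-1/12) = -0.169031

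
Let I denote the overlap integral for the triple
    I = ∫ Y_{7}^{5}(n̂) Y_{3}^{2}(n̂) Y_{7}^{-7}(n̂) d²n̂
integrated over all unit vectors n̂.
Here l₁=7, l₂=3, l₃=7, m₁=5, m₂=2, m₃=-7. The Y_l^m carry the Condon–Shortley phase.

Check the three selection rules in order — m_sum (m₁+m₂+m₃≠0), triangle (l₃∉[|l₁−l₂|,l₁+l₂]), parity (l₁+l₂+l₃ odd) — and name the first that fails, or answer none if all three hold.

parity

azimuthal sum: 5 + 2 − 7 = 0  ✓
4 ≤ 7 ≤ 10 (triangle on l)  ✓
L = 7 + 3 + 7 = 17 (odd)  ✗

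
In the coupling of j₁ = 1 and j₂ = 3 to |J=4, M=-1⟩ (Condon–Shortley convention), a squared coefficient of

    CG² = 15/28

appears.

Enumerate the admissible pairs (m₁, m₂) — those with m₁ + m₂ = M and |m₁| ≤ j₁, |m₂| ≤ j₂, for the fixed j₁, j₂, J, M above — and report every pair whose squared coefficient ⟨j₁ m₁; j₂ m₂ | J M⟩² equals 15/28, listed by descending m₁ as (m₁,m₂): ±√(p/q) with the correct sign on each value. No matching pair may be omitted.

Admissible pairs with m₁+m₂ = M = -1: (-1,0), (0,-1), (1,-2)
  (m₁,m₂)=(1,-2): CG² = 3/28, CG = +√(3/28)
  (m₁,m₂)=(0,-1): CG² = 15/28, CG = +√(15/28)   ← matches the target
  (m₁,m₂)=(-1,0): CG² = 5/14, CG = +√(5/14)
Pairs with CG² = 15/28: (0,-1): +√(15/28)

(0,-1): +√(15/28)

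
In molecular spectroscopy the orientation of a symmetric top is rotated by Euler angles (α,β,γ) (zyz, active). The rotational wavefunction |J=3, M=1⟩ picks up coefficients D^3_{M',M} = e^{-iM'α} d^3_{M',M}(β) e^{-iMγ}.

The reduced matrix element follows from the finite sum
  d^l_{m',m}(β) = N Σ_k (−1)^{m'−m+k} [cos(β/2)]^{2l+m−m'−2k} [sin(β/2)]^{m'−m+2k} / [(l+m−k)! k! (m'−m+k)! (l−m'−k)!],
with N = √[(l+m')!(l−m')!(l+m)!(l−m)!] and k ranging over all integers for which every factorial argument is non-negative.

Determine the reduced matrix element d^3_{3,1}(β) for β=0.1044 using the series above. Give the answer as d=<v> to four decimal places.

d^3_{3,1}(β=0.1044) via the finite sum:
With c≡cos(β/2)=0.998638 and s≡sin(β/2)=0.052176, N=[720·1·24·2]^{1/2}=185.903201
k: max(0,(1)−(3))=0 … min(3+(1),3−(3))=0
  k=0: (−1)^2·185.9032/(48)·0.9986^4·0.0522^2 = +0.010486
d^3_{3,1}(0.1044) = +0.010486

d=0.0105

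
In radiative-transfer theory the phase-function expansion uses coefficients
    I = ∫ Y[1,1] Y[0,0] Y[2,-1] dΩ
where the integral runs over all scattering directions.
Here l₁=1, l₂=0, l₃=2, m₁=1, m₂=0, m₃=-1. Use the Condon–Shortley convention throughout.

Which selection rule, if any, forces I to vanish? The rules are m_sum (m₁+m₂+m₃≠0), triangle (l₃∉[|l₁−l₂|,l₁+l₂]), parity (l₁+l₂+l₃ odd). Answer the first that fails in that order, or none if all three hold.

m₁+m₂+m₃ = 1 + 0 − 1 = 0  ✓
triangle: need |l₁−l₂| ≤ l₃ ≤ l₁+l₂ = [1,1]; l₃=2 is outside  ✗
parity: l₁+l₂+l₃ = 3 is odd

triangle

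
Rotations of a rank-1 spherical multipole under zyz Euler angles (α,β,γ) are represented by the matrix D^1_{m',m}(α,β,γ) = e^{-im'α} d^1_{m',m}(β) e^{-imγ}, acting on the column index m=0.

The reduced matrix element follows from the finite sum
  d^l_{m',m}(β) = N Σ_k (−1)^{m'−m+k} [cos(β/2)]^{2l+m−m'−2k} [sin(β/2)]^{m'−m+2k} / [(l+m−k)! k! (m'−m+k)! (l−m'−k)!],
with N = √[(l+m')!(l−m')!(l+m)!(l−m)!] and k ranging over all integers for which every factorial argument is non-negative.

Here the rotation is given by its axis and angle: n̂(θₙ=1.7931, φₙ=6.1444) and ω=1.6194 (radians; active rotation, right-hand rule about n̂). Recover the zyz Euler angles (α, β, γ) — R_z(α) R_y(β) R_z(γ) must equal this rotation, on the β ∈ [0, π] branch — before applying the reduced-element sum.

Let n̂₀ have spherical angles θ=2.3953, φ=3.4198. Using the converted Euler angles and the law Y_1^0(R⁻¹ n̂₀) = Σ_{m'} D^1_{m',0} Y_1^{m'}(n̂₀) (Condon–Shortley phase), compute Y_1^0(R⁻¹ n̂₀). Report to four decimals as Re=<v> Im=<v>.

Axis–angle → zyz. n̂ = (sinθₙcosφₙ, sinθₙsinφₙ, cosθₙ) = (+0.966014, -0.134936, -0.220477), ω = 1.6194.
R = I cosω + sinω [n̂]ₓ + (1−cosω) n̂n̂ᵀ gives
  R = [+0.929936, +0.083534, -0.358108; -0.356900, -0.029492, -0.933677; -0.088555, +0.996068, +0.002387]
β = atan2(√(R₁₃²+R₂₃²), R₃₃) = 1.568409; α = atan2(R₂₃, R₁₃) mod 2π = 4.346147; γ = atan2(R₃₂, −R₃₁) mod 2π = 1.482125
Need the full column D^1_{m',0} for m'=−1..1 at α=4.3461, β=1.5684, γ=1.4821.
cos(β/2)=0.707950, sin(β/2)=0.706262
d^1_{-1,0}: single k=1 term ⇒ +0.707105;  D = -0.253221-0.660209i
d^1_{0,0}: k∈[0..1] ⇒ +0.501194 -0.498806 = +0.002387;  D = +0.002387+0.000000i
d^1_{1,0}: single k=0 term ⇒ -0.707105;  D = +0.253221-0.660209i
Y_1^{m'}(θ=2.3953,φ=3.4198) and Σ D·Y over m':
  (-0.2532-0.6602i)·(-0.2255+0.0644i)  (+0.0024+0.0000i)·(-0.3587+0.0000i)  (+0.2532-0.6602i)·(+0.2255+0.0644i)
Y_1^0(R⁻¹ n̂) = +0.198428+0.000000i

Re=0.1984 Im=0.0000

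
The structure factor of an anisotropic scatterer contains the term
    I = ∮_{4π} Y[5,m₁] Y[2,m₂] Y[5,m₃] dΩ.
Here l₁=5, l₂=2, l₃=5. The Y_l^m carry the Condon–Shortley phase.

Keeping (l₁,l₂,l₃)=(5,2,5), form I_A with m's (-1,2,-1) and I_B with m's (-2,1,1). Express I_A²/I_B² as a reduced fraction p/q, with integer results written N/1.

l's match ⇒ only the (l;m) 3-j factors differ between A and B.
A: triangle coeff Δ(5,2,5) = 1/38610; Σ_t [2,2]: t=2:+1/2304 = 1/2304; (3j)²=5/143 [(5 2 5; -1 2 -1)], sign=+1
B: triangle coeff Δ(5,2,5) = 1/38610; Σ_t [1,2]: t=1:−1/2880 t=2:+1/1440 = 1/2880; (3j)²=7/715 [(5 2 5; -2 1 1)], sign=+1
I_A²/I_B² = (5/143)/(7/715) = 25/7

25/7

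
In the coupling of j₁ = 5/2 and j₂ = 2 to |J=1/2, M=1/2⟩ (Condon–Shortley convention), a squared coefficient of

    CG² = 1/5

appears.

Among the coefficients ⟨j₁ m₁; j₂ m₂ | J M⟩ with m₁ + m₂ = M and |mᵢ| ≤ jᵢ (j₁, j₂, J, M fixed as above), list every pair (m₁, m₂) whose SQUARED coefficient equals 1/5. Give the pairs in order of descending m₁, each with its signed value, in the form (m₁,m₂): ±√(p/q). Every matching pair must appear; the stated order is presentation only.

Admissible pairs with m₁+m₂ = M = 1/2: (-3/2,2), (-1/2,1), (1/2,0), (3/2,-1), (5/2,-2)
  (m₁,m₂)=(5/2,-2): CG² = 1/3, CG = +√(1/3)
  (m₁,m₂)=(3/2,-1): CG² = 4/15, CG = −√(4/15)
  (m₁,m₂)=(1/2,0): CG² = 1/5, CG = +√(1/5)   ← matches the target
  (m₁,m₂)=(-1/2,1): CG² = 2/15, CG = −√(2/15)
  (m₁,m₂)=(-3/2,2): CG² = 1/15, CG = +√(1/15)
Pairs with CG² = 1/5: (1/2,0): +√(1/5)

(1/2,0): +√(1/5)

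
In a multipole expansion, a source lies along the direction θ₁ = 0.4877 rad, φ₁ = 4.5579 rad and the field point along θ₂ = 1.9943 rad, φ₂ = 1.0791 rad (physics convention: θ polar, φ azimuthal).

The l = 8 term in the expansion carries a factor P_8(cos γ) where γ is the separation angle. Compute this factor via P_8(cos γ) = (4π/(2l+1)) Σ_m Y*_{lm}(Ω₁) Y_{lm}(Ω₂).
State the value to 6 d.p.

0.138071

Summing Y*_{l m}(θ₁,φ₁)·Y_{l m}(θ₂,φ₂) over m ∈ [−8, 8]; prefactor 4π/(2·8+1) = 0.739198:
  m=-8: (+0.000394-0.001132i) × (-0.172751-0.175039i) = -0.000266+0.000127i  (running Σ = -0.000266+0.000127i)
  m=-7: (+0.007975+0.004248i) × (-0.131166+0.423600i) = -0.002845+0.002821i  (running Σ = -0.003112+0.002948i)
  m=-6: (-0.025613+0.034125i) × (+0.325288-0.063037i) = -0.006180+0.012715i  (running Σ = -0.009292+0.015663i)
  m=-5: (-0.098615-0.101204i) × (+0.061993+0.076176i) = +0.001596-0.013786i  (running Σ = -0.007696+0.001877i)
  m=-4: (+0.269848-0.191815i) × (+0.138542-0.331381i) = -0.026179-0.115997i  (running Σ = -0.033875-0.114120i)
  m=-3: (+0.229372+0.458951i) × (-0.075441+0.007242i) = -0.020628-0.032963i  (running Σ = -0.054503-0.147083i)
  m=-2: (-0.379828+0.121242i) × (-0.175809-0.264056i) = +0.098792+0.078981i  (running Σ = +0.044289-0.068102i)
  m=-1: (+0.021364+0.137185i) × (-0.067022+0.125141i) = -0.018599-0.006521i  (running Σ = +0.025689-0.074623i)
  m=0: (-0.454827-0.000000i) × (-0.297709+0.000000i) = +0.135406+0.000000i  (running Σ = +0.161095-0.074623i)
  m=1: (-0.021364+0.137185i) × (+0.067022+0.125141i) = -0.018599+0.006521i  (running Σ = +0.142496-0.068102i)
  m=2: (-0.379828-0.121242i) × (-0.175809+0.264056i) = +0.098792-0.078981i  (running Σ = +0.241288-0.147083i)
  m=3: (-0.229372+0.458951i) × (+0.075441+0.007242i) = -0.020628+0.032963i  (running Σ = +0.220660-0.114120i)
  m=4: (+0.269848+0.191815i) × (+0.138542+0.331381i) = -0.026179+0.115997i  (running Σ = +0.194481+0.001877i)
  m=5: (+0.098615-0.101204i) × (-0.061993+0.076176i) = +0.001596+0.013786i  (running Σ = +0.196077+0.015663i)
  m=6: (-0.025613-0.034125i) × (+0.325288+0.063037i) = -0.006180-0.012715i  (running Σ = +0.189896+0.002948i)
  m=7: (-0.007975+0.004248i) × (+0.131166+0.423600i) = -0.002845-0.002821i  (running Σ = +0.187051+0.000127i)
  m=8: (+0.000394+0.001132i) × (-0.172751+0.175039i) = -0.000266-0.000127i  (running Σ = +0.186785+0.000000i)
Total Σ_m = +0.186785+0.000000i. Multiply by 0.739198: +0.138071+0.000000i. P_8(cos γ) = 0.138071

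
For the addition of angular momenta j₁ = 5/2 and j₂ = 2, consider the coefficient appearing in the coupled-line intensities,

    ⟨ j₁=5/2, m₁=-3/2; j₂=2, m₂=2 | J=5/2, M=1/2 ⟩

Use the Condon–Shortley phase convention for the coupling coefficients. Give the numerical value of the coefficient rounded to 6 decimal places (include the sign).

triangle: 2!·3!·2!/8! = 24/40320
(j±m)!: 1!·4!·4!·0!·3!·2! = 6912
prefactor² = (2J+1)·Δ·N² = 864/35
  k=2: +1/(2!·0!·2!·2!·1!·0!) = 1/8
Σ = 1/8  ⇒  CG² = 864/35·(1/8)² = 27/70
CG = +√(27/70) = +0.621059

+√(27/70) = +0.621059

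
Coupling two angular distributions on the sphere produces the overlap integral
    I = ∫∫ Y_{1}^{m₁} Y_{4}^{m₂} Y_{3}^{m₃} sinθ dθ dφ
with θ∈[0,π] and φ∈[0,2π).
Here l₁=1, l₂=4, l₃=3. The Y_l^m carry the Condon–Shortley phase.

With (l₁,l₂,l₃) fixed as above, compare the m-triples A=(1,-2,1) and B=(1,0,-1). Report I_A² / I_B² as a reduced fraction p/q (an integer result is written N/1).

l's match ⇒ only the (l;m) 3-j factors differ between A and B.
A: triangle coeff Δ(1,4,3) = 1/252; Σ_t [0,0]: t=0:+1/96 = 1/96; (3j)²=5/84 [(1 4 3; 1 -2 1)], sign=+1
B: triangle coeff Δ(1,4,3) = 1/252; Σ_t [0,0]: t=0:+1/96 = 1/96; (3j)²=1/42 [(1 4 3; 1 0 -1)], sign=+1
I_A²/I_B² = (5/84)/(1/42) = 5/2

5/2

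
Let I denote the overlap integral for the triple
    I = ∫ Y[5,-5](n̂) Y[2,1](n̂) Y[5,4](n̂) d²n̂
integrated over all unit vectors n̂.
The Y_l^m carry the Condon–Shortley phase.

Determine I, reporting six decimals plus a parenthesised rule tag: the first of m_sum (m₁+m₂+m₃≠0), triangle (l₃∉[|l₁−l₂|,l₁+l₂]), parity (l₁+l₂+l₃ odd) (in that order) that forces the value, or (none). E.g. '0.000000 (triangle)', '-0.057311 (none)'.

-0.187924 (none)

Checks pass: Σm=0; 12 even; l₃=5∈[3,7].
(2·5+1)(2·2+1)(2·5+1) = 605
Δ: 2! 8! 2! / 13! → 1/38610
sum: t=0:+1/2880 t=1:−1/576 t=2:+1/2880 = -1/960
3j²(5 2 5; 0 0 0) = Δ·Π!·Σ² = 10/429  (sign +1)
sum: t=2:+1/80640 = 1/80640
3j²(5 2 5; -5 1 4) = Δ·Π!·Σ² = 9/286  (sign -1)
combine: 4πI² = 605·10/429·9/286 = 75/169
take √, sign -1: I = -0.18792404
No selection rule forces the value: the integral is nonzero (none).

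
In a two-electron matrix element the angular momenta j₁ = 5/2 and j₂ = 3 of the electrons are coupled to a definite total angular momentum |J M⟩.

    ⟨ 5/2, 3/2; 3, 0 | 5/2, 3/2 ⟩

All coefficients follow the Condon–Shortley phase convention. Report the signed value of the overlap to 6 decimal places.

−√(7/30) = -0.483046

√[6·3!2!3!/9! · 4!1!3!3!4!1!] = √(864/35)
  +(−1)^0/∏(0,3,1,3,1,0)! = 1/36  (running 1/36)
  +(−1)^1/∏(1,2,0,2,2,1)! = -1/8  (running -7/72)
⟨..|..⟩ = √(864/35)·(-7/72) = -0.483046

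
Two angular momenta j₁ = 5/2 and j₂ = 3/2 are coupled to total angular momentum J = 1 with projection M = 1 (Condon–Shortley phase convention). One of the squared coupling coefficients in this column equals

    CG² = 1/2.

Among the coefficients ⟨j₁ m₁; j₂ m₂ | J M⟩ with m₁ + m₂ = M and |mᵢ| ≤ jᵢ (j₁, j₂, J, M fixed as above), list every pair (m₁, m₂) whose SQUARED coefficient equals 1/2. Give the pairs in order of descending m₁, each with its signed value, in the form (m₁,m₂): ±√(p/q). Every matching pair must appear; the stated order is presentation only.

(5/2,-3/2): +√(1/2)

Admissible pairs with m₁+m₂ = M = 1: (-1/2,3/2), (1/2,1/2), (3/2,-1/2), (5/2,-3/2)
  (m₁,m₂)=(5/2,-3/2): CG² = 1/2, CG = +√(1/2)   ← matches the target
  (m₁,m₂)=(3/2,-1/2): CG² = 3/10, CG = −√(3/10)
  (m₁,m₂)=(1/2,1/2): CG² = 3/20, CG = +√(3/20)
  (m₁,m₂)=(-1/2,3/2): CG² = 1/20, CG = −√(1/20)
Pairs with CG² = 1/2: (5/2,-3/2): +√(1/2)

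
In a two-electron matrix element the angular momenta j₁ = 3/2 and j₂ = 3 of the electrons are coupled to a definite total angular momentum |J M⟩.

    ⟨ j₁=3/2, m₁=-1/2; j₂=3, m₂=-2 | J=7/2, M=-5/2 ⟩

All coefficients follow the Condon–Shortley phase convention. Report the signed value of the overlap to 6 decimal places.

+0.377964

triangle: 1!*2!*5!/9! = 240/362880
(j±m)!: 1!*2!*1!*5!*1!*6! = 172800
prefactor² = (2J+1)*Δ*N² = 6400/7
  k=0: +1/(0!*1!*2!*1!*0!*4!) = 1/48
  k=1: −1/(1!*0!*1!*0!*1!*5!) = -1/120
Σ = 1/80  ⇒  CG² = 6400/7*(1/80)² = 1/7
CG = +√(1/7) = +0.377964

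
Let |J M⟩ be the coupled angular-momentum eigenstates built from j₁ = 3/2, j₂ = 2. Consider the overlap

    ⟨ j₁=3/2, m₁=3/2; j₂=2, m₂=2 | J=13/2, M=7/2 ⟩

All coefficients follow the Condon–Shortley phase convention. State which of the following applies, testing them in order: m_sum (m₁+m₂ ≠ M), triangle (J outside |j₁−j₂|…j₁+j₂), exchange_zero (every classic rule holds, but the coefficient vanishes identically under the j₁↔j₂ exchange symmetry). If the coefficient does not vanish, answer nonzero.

triangle

m-sum: m₁+m₂ = 3/2+2 = 7/2, M = 7/2  ✓
triangle: need |j₁−j₂| ≤ J ≤ j₁+j₂, i.e. J ∈ [1/2, 7/2]; J = 13/2 is outside ✗ ⇒ coefficient is 0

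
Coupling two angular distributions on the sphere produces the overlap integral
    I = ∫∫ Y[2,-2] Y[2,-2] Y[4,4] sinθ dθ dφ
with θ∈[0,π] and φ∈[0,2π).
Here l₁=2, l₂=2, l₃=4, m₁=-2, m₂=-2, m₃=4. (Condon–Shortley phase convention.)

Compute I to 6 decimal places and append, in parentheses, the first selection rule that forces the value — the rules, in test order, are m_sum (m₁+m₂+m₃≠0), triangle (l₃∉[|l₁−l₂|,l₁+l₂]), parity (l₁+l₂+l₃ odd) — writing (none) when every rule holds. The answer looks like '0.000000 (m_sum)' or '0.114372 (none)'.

0.337168 (none)

m-sum 0 ✓  L=8 even ✓  0≤4≤4 ✓
Π(2lᵢ+1) = 5×5×9 = 225
triangle coeff Δ(2,2,4) = 1/630
Σ_t [0,0]: t=0:+1/16 = 1/16
(3j)²=2/35 [(2 2 4; 0 0 0)], sign=+1
Σ_t [0,0]: t=0:+1/576 = 1/576
(3j)²=1/9 [(2 2 4; -2 -2 4)], sign=+1
⇒ 4πI² = 10/7
I = (+1)√(10/7/(4π)) = 0.33716777
No selection rule forces the value: the integral is nonzero (none).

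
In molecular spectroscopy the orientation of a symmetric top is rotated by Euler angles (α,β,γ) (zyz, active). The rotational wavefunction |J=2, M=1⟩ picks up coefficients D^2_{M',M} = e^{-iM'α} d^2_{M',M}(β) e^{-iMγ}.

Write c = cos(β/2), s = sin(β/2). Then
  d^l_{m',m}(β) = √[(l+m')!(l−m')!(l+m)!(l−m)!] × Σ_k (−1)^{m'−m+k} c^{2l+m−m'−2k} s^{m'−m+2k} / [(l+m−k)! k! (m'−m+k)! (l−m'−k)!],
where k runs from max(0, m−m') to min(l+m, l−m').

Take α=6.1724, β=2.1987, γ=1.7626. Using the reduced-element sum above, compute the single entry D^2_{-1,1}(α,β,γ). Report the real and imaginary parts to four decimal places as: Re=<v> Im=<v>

Re=0.0414 Im=0.1325

First d^2_{-1,1}(β=2.1987), then the phase factors e^{-i(-1)α} and e^{-i(1)γ}:
c=cos(2.198700/2)=0.454175, s=sin(2.198700/2)=0.890912; N=√[1·6·6·1]=6.000000
Admissible k: 2..3 (factorial args all ≥0)
  k=2: (−1)^0·6.0000/(2)·0.4542^2·0.8909^2 = +0.491177
  k=3: (−1)^1·6.0000/(6)·0.4542^0·0.8909^4 = -0.629999
d^2_{-1,1}(2.1987) = +0.491177 -0.629999 = -0.138822
D = (+0.993870-0.110559i)·(-0.138822)·(-0.190630-0.981662i) = +0.041368+0.132515i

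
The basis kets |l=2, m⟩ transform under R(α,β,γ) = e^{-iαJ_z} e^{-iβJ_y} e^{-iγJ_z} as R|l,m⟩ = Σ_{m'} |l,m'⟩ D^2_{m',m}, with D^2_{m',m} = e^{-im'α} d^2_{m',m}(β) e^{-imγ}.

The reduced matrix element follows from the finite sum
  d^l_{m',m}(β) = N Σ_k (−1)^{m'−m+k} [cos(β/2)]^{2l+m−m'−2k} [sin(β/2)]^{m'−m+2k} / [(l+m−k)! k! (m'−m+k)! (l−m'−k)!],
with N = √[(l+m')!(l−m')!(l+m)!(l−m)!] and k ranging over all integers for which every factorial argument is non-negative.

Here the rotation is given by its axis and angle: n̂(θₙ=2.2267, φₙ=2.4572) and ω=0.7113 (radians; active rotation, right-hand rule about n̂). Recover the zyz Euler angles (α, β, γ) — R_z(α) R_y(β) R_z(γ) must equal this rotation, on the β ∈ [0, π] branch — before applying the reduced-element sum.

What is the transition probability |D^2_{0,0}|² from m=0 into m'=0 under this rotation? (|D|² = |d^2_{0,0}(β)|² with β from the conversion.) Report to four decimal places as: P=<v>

P=0.3340

Axis–angle → zyz. n̂ = (sinθₙcosφₙ, sinθₙsinφₙ, cosθₙ) = (-0.614029, +0.501019, -0.609876), ω = 0.7113.
R = I cosω + sinω [n̂]ₓ + (1−cosω) n̂n̂ᵀ gives
  R = [+0.848939, +0.323540, +0.417881; -0.472737, +0.818383, +0.326756; -0.236268, -0.474944, +0.847706]
β = atan2(√(R₁₃²+R₂₃²), R₃₃) = 0.559150; α = atan2(R₂₃, R₁₃) mod 2π = 0.663629; γ = atan2(R₃₂, −R₃₁) mod 2π = 5.174007
Split into d^2_{0,0}(β=0.5592) × two z-phases.
c=cos(0.559150/2)=0.961173, s=sin(0.559150/2)=0.275947; N=√[2·2·2·2]=4.000000
k∈{0,1,2} keeps every argument non-negative
  k=0: (−1)^0·4.0000/(4)·0.9612^4·0.2759^0 = +0.853505
  k=1: (−1)^1·4.0000/(1)·0.9612^2·0.2759^2 = -0.281394
  k=2: (−1)^2·4.0000/(4)·0.9612^0·0.2759^4 = +0.005798
d^2_{0,0}(0.5592) = +0.853505 -0.281394 +0.005798 = +0.577909
|D^2_{0,0}|² = |d^2_{0,0}(β)|² = (+0.577909)² = 0.333978 (the z-rotation phases have unit modulus)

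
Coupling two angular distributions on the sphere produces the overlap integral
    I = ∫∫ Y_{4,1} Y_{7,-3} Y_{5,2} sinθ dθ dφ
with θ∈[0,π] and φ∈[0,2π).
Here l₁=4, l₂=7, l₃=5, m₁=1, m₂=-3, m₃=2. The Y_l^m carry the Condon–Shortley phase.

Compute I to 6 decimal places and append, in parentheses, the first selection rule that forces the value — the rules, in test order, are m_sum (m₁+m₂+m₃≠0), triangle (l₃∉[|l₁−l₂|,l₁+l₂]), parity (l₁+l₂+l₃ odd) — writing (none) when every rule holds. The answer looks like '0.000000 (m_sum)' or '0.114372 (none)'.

-0.128189 (none)

Checks pass: Σm=0; 16 even; l₃=5∈[3,11].
(2·4+1)(2·7+1)(2·5+1) = 1485
Δ: 6! 2! 8! / 17! → 1/6126120
sum: t=2:+1/69120 t=3:−1/20736 t=4:+1/69120 = -1/51840
3j²(4 7 5; 0 0 0) = Δ·Π!·Σ² = 280/21879  (sign +1)
sum: t=1:−1/172800 t=2:+1/69120 t=3:−1/362880 = 43/7257600
3j²(4 7 5; 1 -3 2) = Δ·Π!·Σ² = 1849/170170  (sign -1)
combine: 4πI² = 1485·280/21879·1849/170170 = 110940/537251
take √, sign -1: I = -0.12818893
No selection rule forces the value: the integral is nonzero (none).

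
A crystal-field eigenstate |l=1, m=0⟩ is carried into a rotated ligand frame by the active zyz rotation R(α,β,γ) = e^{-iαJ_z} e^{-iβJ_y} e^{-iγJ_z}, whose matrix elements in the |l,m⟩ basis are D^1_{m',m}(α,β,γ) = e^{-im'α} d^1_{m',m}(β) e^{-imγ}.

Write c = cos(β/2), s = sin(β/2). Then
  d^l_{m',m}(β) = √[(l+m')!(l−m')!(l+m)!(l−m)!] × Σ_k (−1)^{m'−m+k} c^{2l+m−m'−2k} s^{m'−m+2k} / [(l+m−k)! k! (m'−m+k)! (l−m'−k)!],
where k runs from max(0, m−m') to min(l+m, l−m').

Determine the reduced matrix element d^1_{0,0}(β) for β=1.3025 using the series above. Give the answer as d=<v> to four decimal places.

d^1_{0,0}(β=1.3025) via the finite sum:
Half-angle: c=0.795327, s=0.606181. N=√(1·1·1·1)=1.000000
k: max(0,(0)−(0))=0 … min(1+(0),1−(0))=1
  k=0: (−1)^0·1.0000/(1)·0.7953^2·0.6062^0 = +0.632545
  k=1: (−1)^1·1.0000/(1)·0.7953^0·0.6062^2 = -0.367455
d^1_{0,0}(1.3025) = +0.632545 -0.367455 = +0.265089

d=0.2651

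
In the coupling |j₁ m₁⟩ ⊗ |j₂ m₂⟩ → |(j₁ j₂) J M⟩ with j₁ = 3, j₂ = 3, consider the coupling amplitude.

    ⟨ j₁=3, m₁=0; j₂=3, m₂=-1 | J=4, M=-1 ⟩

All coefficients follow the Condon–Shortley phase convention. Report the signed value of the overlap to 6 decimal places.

-0.312094  (= −√(15/154))

j₁+j₂−J=2  J+j₁−j₂=4  J−j₁+j₂=4  j₁+j₂+J+1=11
(j₁±m₁, j₂±m₂, J±M) = (3,3,2,4,3,5)
P² = 124416/385
sum k=0..2:
  [0] +1/48 = 1/48
  [1] −1/24 = -1/24
  [2] +1/288 = 1/288
S = -5/288
C² = P²·S² = 15/154 ; C = -0.312094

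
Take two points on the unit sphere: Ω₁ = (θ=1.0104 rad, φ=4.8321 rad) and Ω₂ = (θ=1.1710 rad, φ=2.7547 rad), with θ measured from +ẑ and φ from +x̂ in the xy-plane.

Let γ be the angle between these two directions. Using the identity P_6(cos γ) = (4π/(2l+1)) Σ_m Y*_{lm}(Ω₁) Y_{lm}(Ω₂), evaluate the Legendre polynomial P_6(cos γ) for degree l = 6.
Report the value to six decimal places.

Term-by-term m-sum for l=6 (normalisation 4π/13 = 0.966644):
  [-6]  conj(Y_{6,-6})(Ω₁) = (-0.134346, -0.117419) ; Y_{6,-6}(Ω₂) = (-0.201276, 0.215813) ; Δ = (0.052381, -0.005360)
  [-5]  conj(Y_{6,-5})(Ω₁) = (0.218535, -0.320424) ; Y_{6,-5}(Ω₂) = (0.153652, -0.403715) ; Δ = (-0.095782, -0.137459)
  [-4]  conj(Y_{6,-4})(Ω₁) = (0.343567, 0.178360) ; Y_{6,-4}(Ω₂) = (0.003976, 0.171156) ; Δ = (-0.029161, 0.059513)
  [-3]  conj(Y_{6,-3})(Ω₁) = (-0.007963, 0.021211) ; Y_{6,-3}(Ω₂) = (0.105362, 0.242338) ; Δ = (-0.005979, 0.000305)
  [-2]  conj(Y_{6,-2})(Ω₁) = (0.329487, 0.080429) ; Y_{6,-2}(Ω₂) = (-0.191654, -0.187253) ; Δ = (-0.048087, -0.077112)
  [-1]  conj(Y_{6,-1})(Ω₁) = (-0.018642, 0.154978) ; Y_{6,-1}(Ω₂) = (-0.165846, -0.067570) ; Δ = (0.013564, -0.024443)
  [+0]  conj(Y_{6,0})(Ω₁) = (0.300759, -0.000000) ; Y_{6,0}(Ω₂) = (0.284841, 0.000000) ; Δ = (0.085669, 0.000000)
  [+1]  conj(Y_{6,1})(Ω₁) = (0.018642, 0.154978) ; Y_{6,1}(Ω₂) = (0.165846, -0.067570) ; Δ = (0.013564, 0.024443)
  [+2]  conj(Y_{6,2})(Ω₁) = (0.329487, -0.080429) ; Y_{6,2}(Ω₂) = (-0.191654, 0.187253) ; Δ = (-0.048087, 0.077112)
  [+3]  conj(Y_{6,3})(Ω₁) = (0.007963, 0.021211) ; Y_{6,3}(Ω₂) = (-0.105362, 0.242338) ; Δ = (-0.005979, -0.000305)
  [+4]  conj(Y_{6,4})(Ω₁) = (0.343567, -0.178360) ; Y_{6,4}(Ω₂) = (0.003976, -0.171156) ; Δ = (-0.029161, -0.059513)
  [+5]  conj(Y_{6,5})(Ω₁) = (-0.218535, -0.320424) ; Y_{6,5}(Ω₂) = (-0.153652, -0.403715) ; Δ = (-0.095782, 0.137459)
  [+6]  conj(Y_{6,6})(Ω₁) = (-0.134346, 0.117419) ; Y_{6,6}(Ω₂) = (-0.201276, -0.215813) ; Δ = (0.052381, 0.005360)
Accumulated sum (-0.140459, -0.000000); after 4π/(2l+1) scaling, (-0.135774, -0.000000) ⇒ P_6 = -0.135774

-0.135774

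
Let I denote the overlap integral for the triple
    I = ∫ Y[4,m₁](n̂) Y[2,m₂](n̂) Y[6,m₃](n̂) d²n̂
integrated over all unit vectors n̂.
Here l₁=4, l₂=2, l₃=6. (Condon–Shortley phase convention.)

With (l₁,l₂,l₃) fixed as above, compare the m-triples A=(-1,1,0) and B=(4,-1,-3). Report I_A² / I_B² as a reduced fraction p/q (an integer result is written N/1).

Same 4,2,6: normalisation and zero-m 3j drop out of the ratio.
A: Δ: 0! 8! 4! / 13! → 1/6435; sum: t=0:+1/4320 = 1/4320; 3j²(4 2 6; -1 1 0) = Δ·Π!·Σ² = 8/429  (sign +1)
B: Δ: 0! 8! 4! / 13! → 1/6435; sum: t=0:+1/241920 = 1/241920; 3j²(4 2 6; 4 -1 -3) = Δ·Π!·Σ² = 1/715  (sign -1)
I_A²/I_B² = (8/429)/(1/715) = 40/3

40/3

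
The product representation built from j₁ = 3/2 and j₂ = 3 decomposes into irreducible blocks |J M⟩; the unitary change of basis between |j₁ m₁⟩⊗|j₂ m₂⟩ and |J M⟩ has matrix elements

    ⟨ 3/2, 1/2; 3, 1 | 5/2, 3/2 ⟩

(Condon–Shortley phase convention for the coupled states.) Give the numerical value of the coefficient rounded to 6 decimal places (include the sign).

j₁+j₂−J=2  J+j₁−j₂=1  J−j₁+j₂=4  j₁+j₂+J+1=8
(j₁±m₁, j₂±m₂, J±M) = (2,1,4,2,4,1)
P² = 576/35
sum k=0..1:
  [0] +1/48 = 1/48
  [1] −1/6 = -1/6
S = -7/48
C² = P²·S² = 7/20 ; C = -0.591608

−√(7/20) = -0.591608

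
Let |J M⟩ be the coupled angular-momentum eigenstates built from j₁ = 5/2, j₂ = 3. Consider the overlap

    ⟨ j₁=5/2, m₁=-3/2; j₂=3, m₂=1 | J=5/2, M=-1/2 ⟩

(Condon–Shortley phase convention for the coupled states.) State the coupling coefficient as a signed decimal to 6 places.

+√(1/35) ≈ +0.169031

triangle: 3!*2!*3!/9! = 72/362880
(j±m)!: 1!*4!*4!*2!*2!*3! = 13824
prefactor² = (2J+1)*Δ*N² = 576/35
  k=2: +1/(2!*1!*2!*2!*0!*1!) = 1/8
  k=3: −1/(3!*0!*1!*1!*1!*2!) = -1/12
Σ = 1/24  ⇒  CG² = 576/35*(1/24)² = 1/35
CG = +√(1/35) = +0.169031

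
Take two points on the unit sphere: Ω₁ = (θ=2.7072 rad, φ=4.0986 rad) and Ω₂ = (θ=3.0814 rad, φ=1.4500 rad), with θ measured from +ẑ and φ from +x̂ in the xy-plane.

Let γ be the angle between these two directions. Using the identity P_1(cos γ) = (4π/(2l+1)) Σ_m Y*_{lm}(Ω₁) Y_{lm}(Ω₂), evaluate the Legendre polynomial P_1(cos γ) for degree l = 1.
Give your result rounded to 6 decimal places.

Expand P_1 via completeness: Σ_{m} conj(Y_{1,m}) at Ω₁ times Y_{1,m} at Ω₂ —
  term(m=-1) = -0.002662+0.001430i   from Y*(Ω₁)=-0.083748-0.118864i, Y(Ω₂)=+0.002504-0.020632i
  term(m=+0) = +0.216168+0.000000i   from Y*(Ω₁)=-0.443224-0.000000i, Y(Ω₂)=-0.487718+0.000000i
  term(m=+1) = -0.002662-0.001430i   from Y*(Ω₁)=+0.083748-0.118864i, Y(Ω₂)=-0.002504-0.020632i
Total Σ_m = +0.210844+0.000000i. Multiply by 4.188790: +0.883180+0.000000i. P_1(cos γ) = 0.883180

0.883180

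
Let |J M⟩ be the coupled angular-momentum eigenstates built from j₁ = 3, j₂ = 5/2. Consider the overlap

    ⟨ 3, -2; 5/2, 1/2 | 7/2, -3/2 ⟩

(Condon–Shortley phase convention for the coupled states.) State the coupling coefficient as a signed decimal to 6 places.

+√(2/21) ≈ +0.308607

j₁+j₂−J=2  J+j₁−j₂=4  J−j₁+j₂=3  j₁+j₂+J+1=10
(j₁±m₁, j₂±m₂, J±M) = (1,5,3,2,2,5)
P² = 1536/7
sum k=1..2:
  [1] −1/48 = -1/48
  [2] +1/24 = 1/24
S = 1/48
C² = P²·S² = 2/21 ; C = +0.308607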